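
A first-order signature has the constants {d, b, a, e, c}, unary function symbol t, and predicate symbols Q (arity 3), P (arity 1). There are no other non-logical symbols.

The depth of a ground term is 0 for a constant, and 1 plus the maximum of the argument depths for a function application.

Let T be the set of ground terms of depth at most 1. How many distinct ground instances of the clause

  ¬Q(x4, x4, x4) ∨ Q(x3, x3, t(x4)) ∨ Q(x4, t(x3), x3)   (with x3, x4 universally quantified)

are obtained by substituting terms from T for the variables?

100

Ground terms of depth ≤ 1:
  Count level by level. With function symbols t/1, the terms of depth ≤ k are the 5 constants together with each function applied to depth-≤(k−1) tuples, so N_k = 5 + N_{k-1}.
  N_0 = 5
  N_1 = 5 + 5 = 10
So there are 10 ground terms available for substitution.
The body mentions every one of the 2 quantified variables; since ground terms form a free algebra, no two substitutions collapse to the same formula.
Number of ground instances = 10^2 = 100.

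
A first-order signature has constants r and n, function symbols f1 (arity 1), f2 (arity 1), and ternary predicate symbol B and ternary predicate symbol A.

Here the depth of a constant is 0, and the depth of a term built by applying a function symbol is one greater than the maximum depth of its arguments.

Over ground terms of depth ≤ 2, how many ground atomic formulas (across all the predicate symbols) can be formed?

5488

First count ground terms of depth ≤ 2.
Write N_k for the number of ground terms of depth ≤ k. A term of depth ≤ k is either a constant or a function symbol applied to arguments of depth ≤ k−1, so N_k = 2 + N_{k-1} + N_{k-1}.
N_0 = 2
N_1 = 2 + 2 + 2 = 6
N_2 = 2 + 6 + 6 = 14
So |H| = 14.
Each predicate of arity r yields |H|^r ground atoms (one per choice of an r-tuple from H):
  B: 14^3 = 2744;  A: 14^3 = 2744
Total ground atoms: 2744 + 2744 = 5488.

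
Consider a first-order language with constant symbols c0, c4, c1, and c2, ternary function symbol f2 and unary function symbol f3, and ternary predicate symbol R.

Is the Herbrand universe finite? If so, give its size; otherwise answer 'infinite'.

infinite

The signature has at least one function symbol (f2, arity 3) and at least one constant (c0).
Iterating f2 gives infinitely many distinct ground terms: c0, f2(c0, c0, c0), f2(f2(c0, c0, c0), f2(c0, c0, c0), f2(c0, c0, c0)), ...
So the Herbrand universe is infinite.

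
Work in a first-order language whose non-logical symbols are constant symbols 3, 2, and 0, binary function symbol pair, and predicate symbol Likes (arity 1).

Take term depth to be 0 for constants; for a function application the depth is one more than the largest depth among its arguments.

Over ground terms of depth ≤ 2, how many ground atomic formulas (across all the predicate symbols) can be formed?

147

First count ground terms of depth ≤ 2.
If N_k denotes the number of depth-≤k ground terms, the 3 constants give N_0 = 3, and each function symbol of arity r contributes N_{k-1}^r new terms at level k: N_k = 3 + N_{k-1}^2.
N_0 = 3
N_1 = 3 + 3^2 = 12
N_2 = 3 + 12^2 = 147
So |H| = 147.
A ground atom is a predicate applied to a tuple of terms from H, so the count is the sum over predicates of |H|^arity:
  Likes: 147
Total ground atoms: 147.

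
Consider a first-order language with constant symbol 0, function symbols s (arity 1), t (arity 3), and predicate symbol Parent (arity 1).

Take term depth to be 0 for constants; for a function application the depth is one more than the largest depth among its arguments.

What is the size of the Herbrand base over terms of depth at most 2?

First count ground terms of depth ≤ 2.
Count level by level. With function symbols s/1, t/3, the terms of depth ≤ k are the 1 constant together with each function applied to depth-≤(k−1) tuples, so N_k = 1 + N_{k-1} + N_{k-1}^3.
N_0 = 1
N_1 = 1 + 1 + 1^3 = 3
N_2 = 1 + 3 + 3^3 = 31
So |H| = 31.
Each predicate of arity r yields |H|^r ground atoms (one per choice of an r-tuple from H):
  Parent: 31
Total ground atoms: 31.

31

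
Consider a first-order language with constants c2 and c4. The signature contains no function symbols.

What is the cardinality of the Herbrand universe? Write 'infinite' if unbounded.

There are no function symbols, so every ground term is one of the 2 constants.
The Herbrand universe is {c2, c4}, which is finite with 2 elements.

2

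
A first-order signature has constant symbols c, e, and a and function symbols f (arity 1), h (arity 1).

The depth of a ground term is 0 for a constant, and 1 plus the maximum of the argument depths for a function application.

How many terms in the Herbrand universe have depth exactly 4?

Let N_k count ground terms of depth at most k. Each non-constant term of depth ≤ k is some function symbol applied to depth-≤(k−1) arguments, giving N_k = 3 + N_{k-1} + N_{k-1}.
N_0 = 3
N_1 = 3 + 3 + 3 = 9
N_2 = 3 + 9 + 9 = 21
N_3 = 3 + 21 + 21 = 45
N_4 = 3 + 45 + 45 = 93
Terms of depth exactly 4: N_4 − N_3 = 93 − 45 = 48.

48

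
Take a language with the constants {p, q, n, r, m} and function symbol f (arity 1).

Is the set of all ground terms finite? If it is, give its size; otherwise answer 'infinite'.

The signature has at least one function symbol (f, arity 1) and at least one constant (p).
Iterating f gives infinitely many distinct ground terms: p, f(p), f(f(p)), ...
So the Herbrand universe is infinite.

infinite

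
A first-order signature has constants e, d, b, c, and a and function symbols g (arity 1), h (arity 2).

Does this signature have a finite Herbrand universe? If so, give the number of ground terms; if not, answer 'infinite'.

The signature has at least one function symbol (g, arity 1) and at least one constant (e).
Iterating g gives infinitely many distinct ground terms: e, g(e), g(g(e)), ...
So the Herbrand universe is infinite.

infinite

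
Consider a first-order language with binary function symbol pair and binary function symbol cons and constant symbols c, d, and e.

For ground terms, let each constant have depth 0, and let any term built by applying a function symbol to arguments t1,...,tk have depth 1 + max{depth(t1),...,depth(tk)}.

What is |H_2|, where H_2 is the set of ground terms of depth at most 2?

885

Write N_k for the number of ground terms of depth ≤ k. A term of depth ≤ k is either a constant or a function symbol applied to arguments of depth ≤ k−1, so N_k = 3 + N_{k-1}^2 + N_{k-1}^2.
N_0 = 3
N_1 = 3 + 3^2 + 3^2 = 21
N_2 = 3 + 21^2 + 21^2 = 885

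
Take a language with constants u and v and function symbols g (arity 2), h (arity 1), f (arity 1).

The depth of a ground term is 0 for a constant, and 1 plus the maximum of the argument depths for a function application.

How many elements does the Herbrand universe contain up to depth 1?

Count level by level. With function symbols g/2, h/1, f/1, the terms of depth ≤ k are the 2 constants together with each function applied to depth-≤(k−1) tuples, so N_k = 2 + N_{k-1}^2 + N_{k-1} + N_{k-1}.
N_0 = 2
N_1 = 2 + 2^2 + 2 + 2 = 10

10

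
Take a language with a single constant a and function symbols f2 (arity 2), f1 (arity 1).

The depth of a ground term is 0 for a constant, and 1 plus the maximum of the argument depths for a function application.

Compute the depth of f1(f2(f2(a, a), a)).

3

depth(f2(a, a)) = 1 + max(0, 0) = 1
depth(f2(f2(a, a), a)) = 1 + max(1, 0) = 2
depth(f1(f2(f2(a, a), a))) = 1 + depth(f2(f2(a, a), a)) = 1 + 2 = 3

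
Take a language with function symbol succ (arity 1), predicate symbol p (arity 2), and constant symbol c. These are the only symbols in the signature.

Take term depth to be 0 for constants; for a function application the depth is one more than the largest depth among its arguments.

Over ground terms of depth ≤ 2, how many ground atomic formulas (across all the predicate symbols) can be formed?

First count ground terms of depth ≤ 2.
Write N_k for the number of ground terms of depth ≤ k. A term of depth ≤ k is either a constant or a function symbol applied to arguments of depth ≤ k−1, so N_k = 1 + N_{k-1}.
N_0 = 1
N_1 = 1 + 1 = 2
N_2 = 1 + 2 = 3
Explicitly: c, succ(c), succ(succ(c)).
So |H| = 3.
For each predicate symbol, the number of ground atoms is |H| raised to its arity; summing:
  p: 3^2 = 9
Total ground atoms: 9.

9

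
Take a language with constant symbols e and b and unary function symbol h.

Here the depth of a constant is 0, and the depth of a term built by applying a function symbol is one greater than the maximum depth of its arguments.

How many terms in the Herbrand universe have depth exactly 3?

2

If N_k denotes the number of depth-≤k ground terms, the 2 constants give N_0 = 2, and each function symbol of arity r contributes N_{k-1}^r new terms at level k: N_k = 2 + N_{k-1}.
N_0 = 2
N_1 = 2 + 2 = 4
N_2 = 2 + 4 = 6
N_3 = 2 + 6 = 8
Terms of depth exactly 3: N_3 − N_2 = 8 − 6 = 2.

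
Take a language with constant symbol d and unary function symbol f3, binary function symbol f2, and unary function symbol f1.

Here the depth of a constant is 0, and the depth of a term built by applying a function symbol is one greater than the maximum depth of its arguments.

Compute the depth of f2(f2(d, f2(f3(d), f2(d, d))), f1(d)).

depth(f3(d)) = 1 + depth(d) = 1 + 0 = 1
depth(f2(d, d)) = 1 + max(0, 0) = 1
depth(f2(f3(d), f2(d, d))) = 1 + max(1, 1) = 2
depth(f2(d, f2(f3(d), f2(d, d)))) = 1 + max(0, 2) = 3
depth(f1(d)) = 1 + depth(d) = 1 + 0 = 1
depth(f2(f2(d, f2(f3(d), f2(d, d))), f1(d))) = 1 + max(3, 1) = 4

4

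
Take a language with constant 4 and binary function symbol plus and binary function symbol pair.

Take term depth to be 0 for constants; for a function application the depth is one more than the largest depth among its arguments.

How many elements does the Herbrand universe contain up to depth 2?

19

Let N_k = |{terms of depth ≤ k}|. Then N_0 = 1 and N_k = 1 + N_{k-1}^2 + N_{k-1}^2 for k ≥ 1 (one summand per function symbol, arity giving the exponent).
N_0 = 1
N_1 = 1 + 1^2 + 1^2 = 3
N_2 = 1 + 3^2 + 3^2 = 19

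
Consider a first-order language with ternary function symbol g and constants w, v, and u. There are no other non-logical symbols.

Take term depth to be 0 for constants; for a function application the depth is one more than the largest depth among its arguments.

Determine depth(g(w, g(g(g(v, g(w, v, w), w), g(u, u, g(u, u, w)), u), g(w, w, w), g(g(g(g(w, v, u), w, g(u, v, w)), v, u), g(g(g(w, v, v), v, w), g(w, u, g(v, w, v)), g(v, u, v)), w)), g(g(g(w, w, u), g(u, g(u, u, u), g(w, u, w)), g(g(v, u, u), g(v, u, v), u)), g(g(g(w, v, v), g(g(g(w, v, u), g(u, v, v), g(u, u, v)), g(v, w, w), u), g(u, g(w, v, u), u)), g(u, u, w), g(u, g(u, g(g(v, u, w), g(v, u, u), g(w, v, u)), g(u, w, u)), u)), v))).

depth(g(w, v, w)) = 1 + max(0, 0, 0) = 1
depth(g(v, g(w, v, w), w)) = 1 + max(0, 1, 0) = 2
depth(g(u, u, w)) = 1 + max(0, 0, 0) = 1
depth(g(u, u, g(u, u, w))) = 1 + max(0, 0, 1) = 2
depth(g(g(v, g(w, v, w), w), g(u, u, g(u, u, w)), u)) = 1 + max(2, 2, 0) = 3
depth(g(w, w, w)) = 1 + max(0, 0, 0) = 1
depth(g(w, v, u)) = 1 + max(0, 0, 0) = 1
depth(g(u, v, w)) = 1 + max(0, 0, 0) = 1
depth(g(g(w, v, u), w, g(u, v, w))) = 1 + max(1, 0, 1) = 2
depth(g(g(g(w, v, u), w, g(u, v, w)), v, u)) = 1 + max(2, 0, 0) = 3
depth(g(w, v, v)) = 1 + max(0, 0, 0) = 1
depth(g(g(w, v, v), v, w)) = 1 + max(1, 0, 0) = 2
depth(g(v, w, v)) = 1 + max(0, 0, 0) = 1
depth(g(w, u, g(v, w, v))) = 1 + max(0, 0, 1) = 2
depth(g(v, u, v)) = 1 + max(0, 0, 0) = 1
depth(g(g(g(w, v, v), v, w), g(w, u, g(v, w, v)), g(v, u, v))) = 1 + max(2, 2, 1) = 3
depth(g(g(g(g(w, v, u), w, g(u, v, w)), v, u), g(g(g(w, v, v), v, w), g(w, u, g(v, w, v)), g(v, u, v)), w)) = 1 + max(3, 3, 0) = 4
depth(g(g(g(v, g(w, v, w), w), g(u, u, g(u, u, w)), u), g(w, w, w), g(g(g(g(w, v, u), w, g(u, v, w)), v, u), g(g(g(w, v, v), v, w), g(w, u, g(v, w, v)), g(v, u, v)), w))) = 1 + max(3, 1, 4) = 5
depth(g(w, w, u)) = 1 + max(0, 0, 0) = 1
depth(g(u, u, u)) = 1 + max(0, 0, 0) = 1
depth(g(w, u, w)) = 1 + max(0, 0, 0) = 1
depth(g(u, g(u, u, u), g(w, u, w))) = 1 + max(0, 1, 1) = 2
depth(g(v, u, u)) = 1 + max(0, 0, 0) = 1
depth(g(g(v, u, u), g(v, u, v), u)) = 1 + max(1, 1, 0) = 2
depth(g(g(w, w, u), g(u, g(u, u, u), g(w, u, w)), g(g(v, u, u), g(v, u, v), u))) = 1 + max(1, 2, 2) = 3
depth(g(u, v, v)) = 1 + max(0, 0, 0) = 1
depth(g(u, u, v)) = 1 + max(0, 0, 0) = 1
depth(g(g(w, v, u), g(u, v, v), g(u, u, v))) = 1 + max(1, 1, 1) = 2
depth(g(v, w, w)) = 1 + max(0, 0, 0) = 1
depth(g(g(g(w, v, u), g(u, v, v), g(u, u, v)), g(v, w, w), u)) = 1 + max(2, 1, 0) = 3
depth(g(u, g(w, v, u), u)) = 1 + max(0, 1, 0) = 2
depth(g(g(w, v, v), g(g(g(w, v, u), g(u, v, v), g(u, u, v)), g(v, w, w), u), g(u, g(w, v, u), u))) = 1 + max(1, 3, 2) = 4
depth(g(v, u, w)) = 1 + max(0, 0, 0) = 1
depth(g(g(v, u, w), g(v, u, u), g(w, v, u))) = 1 + max(1, 1, 1) = 2
depth(g(u, w, u)) = 1 + max(0, 0, 0) = 1
depth(g(u, g(g(v, u, w), g(v, u, u), g(w, v, u)), g(u, w, u))) = 1 + max(0, 2, 1) = 3
depth(g(u, g(u, g(g(v, u, w), g(v, u, u), g(w, v, u)), g(u, w, u)), u)) = 1 + max(0, 3, 0) = 4
depth(g(g(g(w, v, v), g(g(g(w, v, u), g(u, v, v), g(u, u, v)), g(v, w, w), u), g(u, g(w, v, u), u)), g(u, u, w), g(u, g(u, g(g(v, u, w), g(v, u, u), g(w, v, u)), g(u, w, u)), u))) = 1 + max(4, 1, 4) = 5
depth(g(g(g(w, w, u), g(u, g(u, u, u), g(w, u, w)), g(g(v, u, u), g(v, u, v), u)), g(g(g(w, v, v), g(g(g(w, v, u), g(u, v, v), g(u, u, v)), g(v, w, w), u), g(u, g(w, v, u), u)), g(u, u, w), g(u, g(u, g(g(v, u, w), g(v, u, u), g(w, v, u)), g(u, w, u)), u)), v)) = 1 + max(3, 5, 0) = 6
depth(g(w, g(g(g(v, g(w, v, w), w), g(u, u, g(u, u, w)), u), g(w, w, w), g(g(g(g(w, v, u), w, g(u, v, w)), v, u), g(g(g(w, v, v), v, w), g(w, u, g(v, w, v)), g(v, u, v)), w)), g(g(g(w, w, u), g(u, g(u, u, u), g(w, u, w)), g(g(v, u, u), g(v, u, v), u)), g(g(g(w, v, v), g(g(g(w, v, u), g(u, v, v), g(u, u, v)), g(v, w, w), u), g(u, g(w, v, u), u)), g(u, u, w), g(u, g(u, g(g(v, u, w), g(v, u, u), g(w, v, u)), g(u, w, u)), u)), v))) = 1 + max(0, 5, 6) = 7

7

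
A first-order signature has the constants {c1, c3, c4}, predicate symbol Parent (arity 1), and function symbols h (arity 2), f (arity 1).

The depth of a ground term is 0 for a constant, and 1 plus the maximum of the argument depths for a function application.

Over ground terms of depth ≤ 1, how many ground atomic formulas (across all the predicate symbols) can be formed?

15

First count ground terms of depth ≤ 1.
Let N_k count ground terms of depth at most k. Each non-constant term of depth ≤ k is some function symbol applied to depth-≤(k−1) arguments, giving N_k = 3 + N_{k-1}^2 + N_{k-1}.
N_0 = 3
N_1 = 3 + 3^2 + 3 = 15
So |H| = 15.
Each predicate of arity r yields |H|^r ground atoms (one per choice of an r-tuple from H):
  Parent: 15
Total ground atoms: 15.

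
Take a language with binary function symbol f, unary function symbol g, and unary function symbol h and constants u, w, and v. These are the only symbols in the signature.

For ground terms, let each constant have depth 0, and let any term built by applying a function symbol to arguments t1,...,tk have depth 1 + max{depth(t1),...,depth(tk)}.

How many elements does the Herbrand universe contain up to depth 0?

3

If N_k denotes the number of depth-≤k ground terms, the 3 constants give N_0 = 3, and each function symbol of arity r contributes N_{k-1}^r new terms at level k: N_k = 3 + N_{k-1}^2 + N_{k-1} + N_{k-1}.
N_0 = 3
Explicitly: u, w, v.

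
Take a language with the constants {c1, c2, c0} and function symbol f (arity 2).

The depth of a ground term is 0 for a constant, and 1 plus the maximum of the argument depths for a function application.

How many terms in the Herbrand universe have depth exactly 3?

21465

Let N_k = |{terms of depth ≤ k}|. Then N_0 = 3 and N_k = 3 + N_{k-1}^2 for k ≥ 1 (one summand per function symbol, arity giving the exponent).
N_0 = 3
N_1 = 3 + 3^2 = 12
N_2 = 3 + 12^2 = 147
N_3 = 3 + 147^2 = 21612
Terms of depth exactly 3: N_3 − N_2 = 21612 − 147 = 21465.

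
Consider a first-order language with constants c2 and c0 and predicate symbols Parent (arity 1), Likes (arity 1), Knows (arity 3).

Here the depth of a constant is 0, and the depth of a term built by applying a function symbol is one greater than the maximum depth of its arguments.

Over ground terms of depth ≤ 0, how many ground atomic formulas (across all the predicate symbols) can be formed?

12

First count ground terms of depth ≤ 0.
With no function symbols every ground term is a constant, so there are exactly 2 ground terms at every depth bound.
N_0 = 2
So |H| = 2.
Ground atoms are formed by filling each argument slot of a predicate with a term from H, so an r-ary predicate gives |H|^r atoms:
  Parent: 2;  Likes: 2;  Knows: 2^3 = 8
Total ground atoms: 2 + 2 + 8 = 12.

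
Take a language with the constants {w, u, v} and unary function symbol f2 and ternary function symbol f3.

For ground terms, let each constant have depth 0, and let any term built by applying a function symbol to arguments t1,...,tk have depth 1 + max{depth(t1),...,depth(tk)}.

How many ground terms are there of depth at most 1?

33

Write N_k for the number of ground terms of depth ≤ k. A term of depth ≤ k is either a constant or a function symbol applied to arguments of depth ≤ k−1, so N_k = 3 + N_{k-1} + N_{k-1}^3.
N_0 = 3
N_1 = 3 + 3 + 3^3 = 33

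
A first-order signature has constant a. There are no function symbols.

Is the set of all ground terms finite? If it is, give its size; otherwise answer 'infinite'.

There are no function symbols, so the only ground term is the single constant.
The Herbrand universe is {a}, finite with 1 element.

1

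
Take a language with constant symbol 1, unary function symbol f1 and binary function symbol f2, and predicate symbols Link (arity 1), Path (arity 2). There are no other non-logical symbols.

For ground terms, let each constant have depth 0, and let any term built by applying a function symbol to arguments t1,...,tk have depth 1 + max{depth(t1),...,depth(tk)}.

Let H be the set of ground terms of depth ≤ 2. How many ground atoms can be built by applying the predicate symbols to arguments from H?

First count ground terms of depth ≤ 2.
Let N_k = |{terms of depth ≤ k}|. Then N_0 = 1 and N_k = 1 + N_{k-1} + N_{k-1}^2 for k ≥ 1 (one summand per function symbol, arity giving the exponent).
N_0 = 1
N_1 = 1 + 1 + 1^2 = 3
N_2 = 1 + 3 + 3^2 = 13
So |H| = 13.
Each predicate of arity r yields |H|^r ground atoms (one per choice of an r-tuple from H):
  Link: 13;  Path: 13^2 = 169
Total ground atoms: 13 + 169 = 182.

182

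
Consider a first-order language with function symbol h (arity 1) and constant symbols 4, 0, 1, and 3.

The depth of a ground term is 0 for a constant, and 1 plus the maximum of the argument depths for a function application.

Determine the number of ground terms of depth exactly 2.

Count level by level. With function symbols h/1, the terms of depth ≤ k are the 4 constants together with each function applied to depth-≤(k−1) tuples, so N_k = 4 + N_{k-1}.
N_0 = 4
N_1 = 4 + 4 = 8
N_2 = 4 + 8 = 12
Terms of depth exactly 2: N_2 − N_1 = 12 − 8 = 4.

4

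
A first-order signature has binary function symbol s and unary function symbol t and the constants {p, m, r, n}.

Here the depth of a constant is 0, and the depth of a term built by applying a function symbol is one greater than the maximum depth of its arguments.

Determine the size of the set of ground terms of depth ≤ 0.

Let N_k = |{terms of depth ≤ k}|. Then N_0 = 4 and N_k = 4 + N_{k-1}^2 + N_{k-1} for k ≥ 1 (one summand per function symbol, arity giving the exponent).
N_0 = 4

4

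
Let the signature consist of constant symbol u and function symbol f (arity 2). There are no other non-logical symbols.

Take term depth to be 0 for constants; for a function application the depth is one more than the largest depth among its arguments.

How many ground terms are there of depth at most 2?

Let N_k = |{terms of depth ≤ k}|. Then N_0 = 1 and N_k = 1 + N_{k-1}^2 for k ≥ 1 (one summand per function symbol, arity giving the exponent).
N_0 = 1
N_1 = 1 + 1^2 = 2
N_2 = 1 + 2^2 = 5
Explicitly: u, f(u, u), f(u, f(u, u)), f(f(u, u), u), f(f(u, u), f(u, u)).

5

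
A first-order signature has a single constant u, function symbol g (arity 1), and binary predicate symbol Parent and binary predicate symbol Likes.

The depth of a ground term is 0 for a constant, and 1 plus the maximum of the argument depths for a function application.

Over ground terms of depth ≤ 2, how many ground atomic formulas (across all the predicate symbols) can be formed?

18

First count ground terms of depth ≤ 2.
Let N_k = |{terms of depth ≤ k}|. Then N_0 = 1 and N_k = 1 + N_{k-1} for k ≥ 1 (one summand per function symbol, arity giving the exponent).
N_0 = 1
N_1 = 1 + 1 = 2
N_2 = 1 + 2 = 3
So |H| = 3.
Ground atoms are formed by filling each argument slot of a predicate with a term from H, so an r-ary predicate gives |H|^r atoms:
  Parent: 3^2 = 9;  Likes: 3^2 = 9
Total ground atoms: 9 + 9 = 18.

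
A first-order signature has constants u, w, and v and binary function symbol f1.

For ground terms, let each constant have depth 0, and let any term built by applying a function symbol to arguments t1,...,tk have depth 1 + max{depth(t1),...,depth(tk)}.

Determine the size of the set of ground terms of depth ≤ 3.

21612

If N_k denotes the number of depth-≤k ground terms, the 3 constants give N_0 = 3, and each function symbol of arity r contributes N_{k-1}^r new terms at level k: N_k = 3 + N_{k-1}^2.
N_0 = 3
N_1 = 3 + 3^2 = 12
N_2 = 3 + 12^2 = 147
N_3 = 3 + 147^2 = 21612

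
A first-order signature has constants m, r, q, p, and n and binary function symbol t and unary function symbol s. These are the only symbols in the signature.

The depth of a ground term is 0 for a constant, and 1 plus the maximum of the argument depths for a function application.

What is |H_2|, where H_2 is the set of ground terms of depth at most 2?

Let N_k count ground terms of depth at most k. Each non-constant term of depth ≤ k is some function symbol applied to depth-≤(k−1) arguments, giving N_k = 5 + N_{k-1}^2 + N_{k-1}.
N_0 = 5
N_1 = 5 + 5^2 + 5 = 35
N_2 = 5 + 35^2 + 35 = 1265

1265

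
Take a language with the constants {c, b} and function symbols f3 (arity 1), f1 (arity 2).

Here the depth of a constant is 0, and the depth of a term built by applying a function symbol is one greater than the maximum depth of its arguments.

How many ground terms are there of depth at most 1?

Write N_k for the number of ground terms of depth ≤ k. A term of depth ≤ k is either a constant or a function symbol applied to arguments of depth ≤ k−1, so N_k = 2 + N_{k-1} + N_{k-1}^2.
N_0 = 2
N_1 = 2 + 2 + 2^2 = 8

8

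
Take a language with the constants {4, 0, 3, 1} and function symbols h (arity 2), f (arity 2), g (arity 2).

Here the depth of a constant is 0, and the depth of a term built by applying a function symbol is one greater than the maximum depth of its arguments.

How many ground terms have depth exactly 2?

8064

Count level by level. With function symbols h/2, f/2, g/2, the terms of depth ≤ k are the 4 constants together with each function applied to depth-≤(k−1) tuples, so N_k = 4 + N_{k-1}^2 + N_{k-1}^2 + N_{k-1}^2.
N_0 = 4
N_1 = 4 + 4^2 + 4^2 + 4^2 = 52
N_2 = 4 + 52^2 + 52^2 + 52^2 = 8116
Terms of depth exactly 2: N_2 − N_1 = 8116 − 52 = 8064.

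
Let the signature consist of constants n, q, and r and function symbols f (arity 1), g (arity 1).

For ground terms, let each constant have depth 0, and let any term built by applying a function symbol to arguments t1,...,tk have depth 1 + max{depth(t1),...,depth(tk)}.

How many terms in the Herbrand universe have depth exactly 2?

Write N_k for the number of ground terms of depth ≤ k. A term of depth ≤ k is either a constant or a function symbol applied to arguments of depth ≤ k−1, so N_k = 3 + N_{k-1} + N_{k-1}.
N_0 = 3
N_1 = 3 + 3 + 3 = 9
N_2 = 3 + 9 + 9 = 21
Terms of depth exactly 2: N_2 − N_1 = 21 − 9 = 12.

12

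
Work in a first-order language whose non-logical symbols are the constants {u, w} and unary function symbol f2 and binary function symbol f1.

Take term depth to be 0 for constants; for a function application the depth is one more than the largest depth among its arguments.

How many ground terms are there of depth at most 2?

Let N_k = |{terms of depth ≤ k}|. Then N_0 = 2 and N_k = 2 + N_{k-1} + N_{k-1}^2 for k ≥ 1 (one summand per function symbol, arity giving the exponent).
N_0 = 2
N_1 = 2 + 2 + 2^2 = 8
N_2 = 2 + 8 + 8^2 = 74

74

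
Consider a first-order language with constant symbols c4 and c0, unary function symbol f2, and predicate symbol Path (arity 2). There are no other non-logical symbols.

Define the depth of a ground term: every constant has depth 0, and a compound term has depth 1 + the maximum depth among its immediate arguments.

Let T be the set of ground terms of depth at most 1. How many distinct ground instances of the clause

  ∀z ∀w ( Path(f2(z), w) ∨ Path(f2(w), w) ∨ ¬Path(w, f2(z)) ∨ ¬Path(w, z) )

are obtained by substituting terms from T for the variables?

Ground terms of depth ≤ 1:
  Let N_k = |{terms of depth ≤ k}|. Then N_0 = 2 and N_k = 2 + N_{k-1} for k ≥ 1 (one summand per function symbol, arity giving the exponent).
  N_0 = 2
  N_1 = 2 + 2 = 4
  Explicitly: c4, c0, f2(c4), f2(c0).
So there are 4 ground terms available for substitution.
The body mentions every one of the 2 quantified variables; since ground terms form a free algebra, no two substitutions collapse to the same formula.
Number of ground instances = 4^2 = 16.

16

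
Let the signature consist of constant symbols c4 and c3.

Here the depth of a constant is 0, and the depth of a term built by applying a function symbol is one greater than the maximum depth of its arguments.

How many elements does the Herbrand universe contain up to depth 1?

With no function symbols every ground term is a constant, so there are exactly 2 ground terms at every depth bound.
N_0 = 2
N_1 = 2
Explicitly: c4, c3.

2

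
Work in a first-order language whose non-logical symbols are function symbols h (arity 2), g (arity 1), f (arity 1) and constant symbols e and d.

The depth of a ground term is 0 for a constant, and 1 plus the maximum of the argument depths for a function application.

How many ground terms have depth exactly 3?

If N_k denotes the number of depth-≤k ground terms, the 2 constants give N_0 = 2, and each function symbol of arity r contributes N_{k-1}^r new terms at level k: N_k = 2 + N_{k-1}^2 + N_{k-1} + N_{k-1}.
N_0 = 2
N_1 = 2 + 2^2 + 2 + 2 = 10
N_2 = 2 + 10^2 + 10 + 10 = 122
N_3 = 2 + 122^2 + 122 + 122 = 15130
Terms of depth exactly 3: N_3 − N_2 = 15130 − 122 = 15008.

15008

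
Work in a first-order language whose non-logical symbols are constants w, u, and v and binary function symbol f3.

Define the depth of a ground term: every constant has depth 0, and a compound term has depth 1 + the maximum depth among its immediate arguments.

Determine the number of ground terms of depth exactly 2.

135

Count level by level. With function symbols f3/2, the terms of depth ≤ k are the 3 constants together with each function applied to depth-≤(k−1) tuples, so N_k = 3 + N_{k-1}^2.
N_0 = 3
N_1 = 3 + 3^2 = 12
N_2 = 3 + 12^2 = 147
Terms of depth exactly 2: N_2 − N_1 = 147 − 12 = 135.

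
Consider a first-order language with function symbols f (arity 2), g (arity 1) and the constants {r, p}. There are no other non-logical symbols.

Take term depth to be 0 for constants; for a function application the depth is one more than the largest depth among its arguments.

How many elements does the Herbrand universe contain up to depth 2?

74

Count level by level. With function symbols f/2, g/1, the terms of depth ≤ k are the 2 constants together with each function applied to depth-≤(k−1) tuples, so N_k = 2 + N_{k-1}^2 + N_{k-1}.
N_0 = 2
N_1 = 2 + 2^2 + 2 = 8
N_2 = 2 + 8^2 + 8 = 74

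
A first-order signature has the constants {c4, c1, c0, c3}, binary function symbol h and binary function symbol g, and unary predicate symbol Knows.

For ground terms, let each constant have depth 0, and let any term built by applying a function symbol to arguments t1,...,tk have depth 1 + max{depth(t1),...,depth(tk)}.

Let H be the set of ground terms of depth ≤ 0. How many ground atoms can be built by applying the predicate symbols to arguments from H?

First count ground terms of depth ≤ 0.
Let N_k count ground terms of depth at most k. Each non-constant term of depth ≤ k is some function symbol applied to depth-≤(k−1) arguments, giving N_k = 4 + N_{k-1}^2 + N_{k-1}^2.
N_0 = 4
So |H| = 4.
A ground atom is a predicate applied to a tuple of terms from H, so the count is the sum over predicates of |H|^arity:
  Knows: 4
Total ground atoms: 4.

4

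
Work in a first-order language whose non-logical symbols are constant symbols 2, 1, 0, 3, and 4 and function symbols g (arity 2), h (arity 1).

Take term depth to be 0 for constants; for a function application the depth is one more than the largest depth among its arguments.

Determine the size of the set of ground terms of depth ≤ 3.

Write N_k for the number of ground terms of depth ≤ k. A term of depth ≤ k is either a constant or a function symbol applied to arguments of depth ≤ k−1, so N_k = 5 + N_{k-1}^2 + N_{k-1}.
N_0 = 5
N_1 = 5 + 5^2 + 5 = 35
N_2 = 5 + 35^2 + 35 = 1265
N_3 = 5 + 1265^2 + 1265 = 1601495

1601495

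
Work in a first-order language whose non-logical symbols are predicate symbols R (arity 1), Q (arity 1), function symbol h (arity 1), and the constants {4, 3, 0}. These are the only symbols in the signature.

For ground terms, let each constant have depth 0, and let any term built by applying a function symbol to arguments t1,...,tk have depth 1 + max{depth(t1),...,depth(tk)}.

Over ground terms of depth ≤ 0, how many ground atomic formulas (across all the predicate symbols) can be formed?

6

First count ground terms of depth ≤ 0.
Let N_k count ground terms of depth at most k. Each non-constant term of depth ≤ k is some function symbol applied to depth-≤(k−1) arguments, giving N_k = 3 + N_{k-1}.
N_0 = 3
So |H| = 3.
A ground atom is a predicate applied to a tuple of terms from H, so the count is the sum over predicates of |H|^arity:
  R: 3;  Q: 3
Total ground atoms: 3 + 3 = 6.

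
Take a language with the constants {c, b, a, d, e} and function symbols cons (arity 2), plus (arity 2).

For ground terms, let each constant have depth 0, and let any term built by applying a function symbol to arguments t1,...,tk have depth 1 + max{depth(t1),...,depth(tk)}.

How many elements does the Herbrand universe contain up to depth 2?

Let N_k = |{terms of depth ≤ k}|. Then N_0 = 5 and N_k = 5 + N_{k-1}^2 + N_{k-1}^2 for k ≥ 1 (one summand per function symbol, arity giving the exponent).
N_0 = 5
N_1 = 5 + 5^2 + 5^2 = 55
N_2 = 5 + 55^2 + 55^2 = 6055

6055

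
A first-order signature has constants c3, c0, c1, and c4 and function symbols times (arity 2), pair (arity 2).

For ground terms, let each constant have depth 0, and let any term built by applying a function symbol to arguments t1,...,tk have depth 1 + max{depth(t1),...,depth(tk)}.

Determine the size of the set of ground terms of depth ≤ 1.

36

Write N_k for the number of ground terms of depth ≤ k. A term of depth ≤ k is either a constant or a function symbol applied to arguments of depth ≤ k−1, so N_k = 4 + N_{k-1}^2 + N_{k-1}^2.
N_0 = 4
N_1 = 4 + 4^2 + 4^2 = 36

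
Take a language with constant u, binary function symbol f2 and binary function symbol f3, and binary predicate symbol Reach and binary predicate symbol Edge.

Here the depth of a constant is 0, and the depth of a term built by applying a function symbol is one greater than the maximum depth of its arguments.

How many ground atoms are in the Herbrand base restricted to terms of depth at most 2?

First count ground terms of depth ≤ 2.
Count level by level. With function symbols f2/2, f3/2, the terms of depth ≤ k are the 1 constant together with each function applied to depth-≤(k−1) tuples, so N_k = 1 + N_{k-1}^2 + N_{k-1}^2.
N_0 = 1
N_1 = 1 + 1^2 + 1^2 = 3
N_2 = 1 + 3^2 + 3^2 = 19
So |H| = 19.
For each predicate symbol, the number of ground atoms is |H| raised to its arity; summing:
  Reach: 19^2 = 361;  Edge: 19^2 = 361
Total ground atoms: 361 + 361 = 722.

722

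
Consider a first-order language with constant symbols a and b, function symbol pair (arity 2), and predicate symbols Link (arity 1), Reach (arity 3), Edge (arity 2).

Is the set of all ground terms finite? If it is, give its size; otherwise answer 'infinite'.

infinite

The signature has at least one function symbol (pair, arity 2) and at least one constant (a).
Iterating pair gives infinitely many distinct ground terms: a, pair(a, a), pair(pair(a, a), pair(a, a)), ...
So the Herbrand universe is infinite.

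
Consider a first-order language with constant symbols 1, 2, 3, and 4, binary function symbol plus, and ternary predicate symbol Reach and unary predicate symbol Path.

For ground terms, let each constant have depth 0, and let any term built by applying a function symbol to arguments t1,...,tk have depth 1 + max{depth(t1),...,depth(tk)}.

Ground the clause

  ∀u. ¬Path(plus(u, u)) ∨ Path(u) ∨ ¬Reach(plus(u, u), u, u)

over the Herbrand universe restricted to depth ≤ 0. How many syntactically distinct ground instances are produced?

Ground terms of depth ≤ 0:
  Let N_k count ground terms of depth at most k. Each non-constant term of depth ≤ k is some function symbol applied to depth-≤(k−1) arguments, giving N_k = 4 + N_{k-1}^2.
  N_0 = 4
  Explicitly: 1, 2, 3, 4.
So there are 4 ground terms available for substitution.
There is 1 variable to instantiate (u),  occurring in at least one literal, so different choices give different ground instances.
Number of ground instances = 4.

4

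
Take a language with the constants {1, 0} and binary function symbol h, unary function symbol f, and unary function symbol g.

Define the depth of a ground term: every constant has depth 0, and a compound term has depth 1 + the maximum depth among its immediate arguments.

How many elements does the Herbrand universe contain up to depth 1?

10

Let N_k count ground terms of depth at most k. Each non-constant term of depth ≤ k is some function symbol applied to depth-≤(k−1) arguments, giving N_k = 2 + N_{k-1}^2 + N_{k-1} + N_{k-1}.
N_0 = 2
N_1 = 2 + 2^2 + 2 + 2 = 10
Explicitly: 1, 0, h(1, 1), h(1, 0), h(0, 1), h(0, 0), f(1), f(0), g(1), g(0).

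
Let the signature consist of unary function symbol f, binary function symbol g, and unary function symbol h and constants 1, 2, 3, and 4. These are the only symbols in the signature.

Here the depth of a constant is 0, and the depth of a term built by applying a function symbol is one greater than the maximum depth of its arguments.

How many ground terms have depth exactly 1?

Let N_k count ground terms of depth at most k. Each non-constant term of depth ≤ k is some function symbol applied to depth-≤(k−1) arguments, giving N_k = 4 + N_{k-1} + N_{k-1}^2 + N_{k-1}.
N_0 = 4
N_1 = 4 + 4 + 4^2 + 4 = 28
Terms of depth exactly 1: N_1 − N_0 = 28 − 4 = 24.

24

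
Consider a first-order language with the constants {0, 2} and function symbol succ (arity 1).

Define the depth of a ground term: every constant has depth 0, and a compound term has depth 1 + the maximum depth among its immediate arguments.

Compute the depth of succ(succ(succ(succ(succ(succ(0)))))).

depth(succ(0)) = 1 + depth(0) = 1 + 0 = 1
depth(succ(succ(0))) = 1 + depth(succ(0)) = 1 + 1 = 2
depth(succ(succ(succ(0)))) = 1 + depth(succ(succ(0))) = 1 + 2 = 3
depth(succ(succ(succ(succ(0))))) = 1 + depth(succ(succ(succ(0)))) = 1 + 3 = 4
depth(succ(succ(succ(succ(succ(0)))))) = 1 + depth(succ(succ(succ(succ(0))))) = 1 + 4 = 5
depth(succ(succ(succ(succ(succ(succ(0))))))) = 1 + depth(succ(succ(succ(succ(succ(0)))))) = 1 + 5 = 6

6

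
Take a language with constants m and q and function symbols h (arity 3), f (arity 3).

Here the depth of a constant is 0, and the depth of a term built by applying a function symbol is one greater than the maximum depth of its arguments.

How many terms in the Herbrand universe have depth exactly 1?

Write N_k for the number of ground terms of depth ≤ k. A term of depth ≤ k is either a constant or a function symbol applied to arguments of depth ≤ k−1, so N_k = 2 + N_{k-1}^3 + N_{k-1}^3.
N_0 = 2
N_1 = 2 + 2^3 + 2^3 = 18
Terms of depth exactly 1: N_1 − N_0 = 18 − 2 = 16.

16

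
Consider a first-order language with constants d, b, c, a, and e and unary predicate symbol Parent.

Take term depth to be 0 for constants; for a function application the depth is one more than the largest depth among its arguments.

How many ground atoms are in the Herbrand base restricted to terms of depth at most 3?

First count ground terms of depth ≤ 3.
With no function symbols every ground term is a constant, so there are exactly 5 ground terms at every depth bound.
N_0 = 5
N_1 = 5
N_2 = 5
N_3 = 5
So |H| = 5.
Each predicate of arity r yields |H|^r ground atoms (one per choice of an r-tuple from H):
  Parent: 5
Total ground atoms: 5.

5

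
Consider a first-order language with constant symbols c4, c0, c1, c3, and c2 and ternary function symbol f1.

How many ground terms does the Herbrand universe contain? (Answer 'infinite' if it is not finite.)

infinite

The signature has at least one function symbol (f1, arity 3) and at least one constant (c4).
Iterating f1 gives infinitely many distinct ground terms: c4, f1(c4, c4, c4), f1(f1(c4, c4, c4), f1(c4, c4, c4), f1(c4, c4, c4)), ...
So the Herbrand universe is infinite.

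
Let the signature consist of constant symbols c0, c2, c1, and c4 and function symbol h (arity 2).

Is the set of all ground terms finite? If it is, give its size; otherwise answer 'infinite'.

The signature has at least one function symbol (h, arity 2) and at least one constant (c0).
Iterating h gives infinitely many distinct ground terms: c0, h(c0, c0), h(h(c0, c0), h(c0, c0)), ...
So the Herbrand universe is infinite.

infinite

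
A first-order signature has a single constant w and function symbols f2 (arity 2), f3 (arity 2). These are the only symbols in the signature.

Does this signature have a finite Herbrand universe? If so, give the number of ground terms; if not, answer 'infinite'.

The signature has at least one function symbol (f2, arity 2) and at least one constant (w).
Iterating f2 gives infinitely many distinct ground terms: w, f2(w, w), f2(f2(w, w), f2(w, w)), ...
So the Herbrand universe is infinite.

infinite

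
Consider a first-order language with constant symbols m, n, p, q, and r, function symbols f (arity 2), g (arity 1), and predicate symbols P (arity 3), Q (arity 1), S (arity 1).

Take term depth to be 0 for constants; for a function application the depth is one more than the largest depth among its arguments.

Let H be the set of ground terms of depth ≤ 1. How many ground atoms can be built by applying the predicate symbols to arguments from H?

42945

First count ground terms of depth ≤ 1.
Write N_k for the number of ground terms of depth ≤ k. A term of depth ≤ k is either a constant or a function symbol applied to arguments of depth ≤ k−1, so N_k = 5 + N_{k-1}^2 + N_{k-1}.
N_0 = 5
N_1 = 5 + 5^2 + 5 = 35
So |H| = 35.
A ground atom is a predicate applied to a tuple of terms from H, so the count is the sum over predicates of |H|^arity:
  P: 35^3 = 42875;  Q: 35;  S: 35
Total ground atoms: 42875 + 35 + 35 = 42945.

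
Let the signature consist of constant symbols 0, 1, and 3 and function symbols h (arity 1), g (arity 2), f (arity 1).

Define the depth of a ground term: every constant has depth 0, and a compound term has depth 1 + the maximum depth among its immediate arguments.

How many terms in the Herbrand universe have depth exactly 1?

Count level by level. With function symbols h/1, g/2, f/1, the terms of depth ≤ k are the 3 constants together with each function applied to depth-≤(k−1) tuples, so N_k = 3 + N_{k-1} + N_{k-1}^2 + N_{k-1}.
N_0 = 3
N_1 = 3 + 3 + 3^2 + 3 = 18
Terms of depth exactly 1: N_1 − N_0 = 18 − 3 = 15.

15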